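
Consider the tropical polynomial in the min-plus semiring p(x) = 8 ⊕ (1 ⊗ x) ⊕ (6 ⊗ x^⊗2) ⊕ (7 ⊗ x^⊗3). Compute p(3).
p(3) = 4

A tropical monomial a ⊗ x^⊗i evaluates to a + i · x. Evaluating each term at x = 3:
  Term 0 contributes 8 + 0 · 3 = 8
  Term 1 contributes 1 + 1 · 3 = 4
  Term 2 contributes 6 + 2 · 3 = 12
  Term 3 contributes 7 + 3 · 3 = 16
p(3) = ⊕ of these = min[8, 4, 12, 16] = 4.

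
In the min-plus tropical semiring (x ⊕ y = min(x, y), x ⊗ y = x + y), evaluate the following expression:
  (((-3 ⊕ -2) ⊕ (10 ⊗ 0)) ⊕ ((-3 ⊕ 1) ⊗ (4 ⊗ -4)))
(((-3 ⊕ -2) ⊕ (10 ⊗ 0)) ⊕ ((-3 ⊕ 1) ⊗ (4 ⊗ -4))) = -3

Expand innermost to outermost. Recall ⊕ takes the minimum of its arguments and ⊗ takes their sum. Working out the expression (((-3 ⊕ -2) ⊕ (10 ⊗ 0)) ⊕ ((-3 ⊕ 1) ⊗ (4 ⊗ -4))) gives -3.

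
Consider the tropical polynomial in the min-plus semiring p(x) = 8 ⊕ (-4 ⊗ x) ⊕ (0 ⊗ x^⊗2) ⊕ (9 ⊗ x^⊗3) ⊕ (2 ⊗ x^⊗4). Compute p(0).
p(0) = -4

A tropical monomial a ⊗ x^⊗i evaluates to a + i · x. Evaluating each term at x = 0:
  Term 0 contributes 8 + 0 · 0 = 8
  Term 1 contributes -4 + 1 · 0 = -4
  Term 2 contributes 0 + 2 · 0 = 0
  Term 3 contributes 9 + 3 · 0 = 9
  Term 4 contributes 2 + 4 · 0 = 2
p(0) = ⊕ of these = min[8, -4, 0, 9, 2] = -4.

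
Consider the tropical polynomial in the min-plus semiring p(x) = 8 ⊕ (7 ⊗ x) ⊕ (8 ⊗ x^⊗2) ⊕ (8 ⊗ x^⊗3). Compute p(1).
p(1) = 8

A tropical monomial a ⊗ x^⊗i evaluates to a + i · x. Evaluating each term at x = 1:
  Term 0 contributes 8 + 0 · 1 = 8
  Term 1 contributes 7 + 1 · 1 = 8
  Term 2 contributes 8 + 2 · 1 = 10
  Term 3 contributes 8 + 3 · 1 = 11
p(1) = ⊕ of these = min[8, 8, 10, 11] = 8.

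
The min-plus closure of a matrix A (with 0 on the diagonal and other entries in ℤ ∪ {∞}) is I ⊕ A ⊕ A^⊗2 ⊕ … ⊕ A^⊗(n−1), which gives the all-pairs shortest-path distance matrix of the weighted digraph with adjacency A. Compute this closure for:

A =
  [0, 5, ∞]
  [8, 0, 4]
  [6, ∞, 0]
Closure =
  [0, 5, 9]
  [8, 0, 4]
  [6, 11, 0]

This is the Floyd-Warshall all-pairs shortest-path computation. For each intermediate vertex k = 0, 1, …, 2, update dist[i][j] ← min(dist[i][j], dist[i][k] + dist[k][j]). The final matrix gives, for each (i, j), the minimum total weight of any directed path from i to j (possibly empty when i = j).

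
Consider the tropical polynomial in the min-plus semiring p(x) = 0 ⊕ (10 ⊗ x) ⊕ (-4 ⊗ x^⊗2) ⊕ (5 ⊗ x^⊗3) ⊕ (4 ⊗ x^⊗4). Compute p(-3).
p(-3) = -10

A tropical monomial a ⊗ x^⊗i evaluates to a + i · x. Evaluating each term at x = -3:
  Term 0 contributes 0 + 0 · -3 = 0
  Term 1 contributes 10 + 1 · -3 = 7
  Term 2 contributes -4 + 2 · -3 = -10
  Term 3 contributes 5 + 3 · -3 = -4
  Term 4 contributes 4 + 4 · -3 = -8
p(-3) = ⊕ of these = min[0, 7, -10, -4, -8] = -10.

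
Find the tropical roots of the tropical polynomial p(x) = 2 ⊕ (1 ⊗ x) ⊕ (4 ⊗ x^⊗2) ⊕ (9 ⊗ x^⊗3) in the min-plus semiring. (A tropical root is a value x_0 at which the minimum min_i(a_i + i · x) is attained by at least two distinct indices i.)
Roots: {-5, -3, 1}

Each tropical root is a break point of the lower envelope of the lines y = a_i + i · x (there are 4 lines, with slopes 0, 1, ..., 3). Only the lines that attain the minimum somewhere contribute to roots; other lines are dominated. Here the surviving (envelope) indices are i = 3, i = 2, i = 1, i = 0.
Intersections between consecutive envelope lines give the roots: for adjacent envelope indices i < j the intersection is x = (a_i − a_j) / (j − i). Reading off the sorted break points: {-5, -3, 1}.
Verification: at each break x_0, at least two indices attain the minimum of min_i(a_i + i · x_0).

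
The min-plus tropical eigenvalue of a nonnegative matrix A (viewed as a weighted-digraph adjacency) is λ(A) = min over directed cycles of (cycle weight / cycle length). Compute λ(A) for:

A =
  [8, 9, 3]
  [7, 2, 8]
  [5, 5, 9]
λ(A) = 2

Enumerate directed cycles and compute their means (weight / length). Sample:
  cycle 0 → 0: weight = 8, length = 1, mean = 8/1 ≈ 8.000
  cycle 1 → 1: weight = 2, length = 1, mean = 2/1 ≈ 2.000
  cycle 2 → 2: weight = 9, length = 1, mean = 9/1 ≈ 9.000
  cycle 0 → 1 → 0: weight = 16, length = 2, mean = 16/2 ≈ 8.000
  cycle 0 → 2 → 0: weight = 8, length = 2, mean = 8/2 ≈ 4.000
  cycle 1 → 0 → 1: weight = 16, length = 2, mean = 16/2 ≈ 8.000
Minimum mean = 2.000, attained e.g. along the cycle 1 → 1 with weight 2 and length 1. So λ(A) = 2/1 = 2.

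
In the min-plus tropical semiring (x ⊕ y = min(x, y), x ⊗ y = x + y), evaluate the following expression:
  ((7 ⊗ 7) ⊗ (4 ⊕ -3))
((7 ⊗ 7) ⊗ (4 ⊕ -3)) = 11

Expand innermost to outermost. Recall ⊕ takes the minimum of its arguments and ⊗ takes their sum. Working out the expression ((7 ⊗ 7) ⊗ (4 ⊕ -3)) gives 11.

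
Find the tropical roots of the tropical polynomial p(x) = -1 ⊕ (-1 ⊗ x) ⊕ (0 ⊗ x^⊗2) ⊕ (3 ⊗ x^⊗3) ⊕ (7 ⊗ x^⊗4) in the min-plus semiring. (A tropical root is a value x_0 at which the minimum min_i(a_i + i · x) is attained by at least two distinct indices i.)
Roots: {-4, -3, -1, 0}

Each tropical root is a break point of the lower envelope of the lines y = a_i + i · x (there are 5 lines, with slopes 0, 1, ..., 4). Only the lines that attain the minimum somewhere contribute to roots; other lines are dominated. Here the surviving (envelope) indices are i = 4, i = 3, i = 2, i = 1, i = 0.
Intersections between consecutive envelope lines give the roots: for adjacent envelope indices i < j the intersection is x = (a_i − a_j) / (j − i). Reading off the sorted break points: {-4, -3, -1, 0}.
Verification: at each break x_0, at least two indices attain the minimum of min_i(a_i + i · x_0).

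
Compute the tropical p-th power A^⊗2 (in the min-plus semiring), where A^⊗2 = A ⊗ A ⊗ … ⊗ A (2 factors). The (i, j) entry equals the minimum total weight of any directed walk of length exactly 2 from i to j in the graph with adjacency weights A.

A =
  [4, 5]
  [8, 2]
A^⊗2 =
  [8, 7]
  [10, 4]

Each entry (A^⊗2)_ij equals the minimum over all length-2 walks i = v_0 → v_1 → … → v_2 = j of Σ_t A[v_t][v_{t+1}]. For example, for (i, j) = (0, 1) we minimise over 2 possible intermediate vertex sequences; the minimum is 7, attained along the walk 0 → 1 → 1.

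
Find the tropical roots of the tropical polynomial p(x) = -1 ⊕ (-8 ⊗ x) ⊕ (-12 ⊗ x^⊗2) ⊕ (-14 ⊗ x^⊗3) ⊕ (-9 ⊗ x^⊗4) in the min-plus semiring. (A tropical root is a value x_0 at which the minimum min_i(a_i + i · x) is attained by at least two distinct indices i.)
Roots: {-5, 2, 4, 7}

Each tropical root is a break point of the lower envelope of the lines y = a_i + i · x (there are 5 lines, with slopes 0, 1, ..., 4). Only the lines that attain the minimum somewhere contribute to roots; other lines are dominated. Here the surviving (envelope) indices are i = 4, i = 3, i = 2, i = 1, i = 0.
Intersections between consecutive envelope lines give the roots: for adjacent envelope indices i < j the intersection is x = (a_i − a_j) / (j − i). Reading off the sorted break points: {-5, 2, 4, 7}.
Verification: at each break x_0, at least two indices attain the minimum of min_i(a_i + i · x_0).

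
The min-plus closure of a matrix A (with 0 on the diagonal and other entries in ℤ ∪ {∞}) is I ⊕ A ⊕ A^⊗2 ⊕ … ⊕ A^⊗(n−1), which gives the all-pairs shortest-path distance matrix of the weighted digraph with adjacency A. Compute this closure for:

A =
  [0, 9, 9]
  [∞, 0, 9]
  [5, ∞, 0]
Closure =
  [0, 9, 9]
  [14, 0, 9]
  [5, 14, 0]

This is the Floyd-Warshall all-pairs shortest-path computation. For each intermediate vertex k = 0, 1, …, 2, update dist[i][j] ← min(dist[i][j], dist[i][k] + dist[k][j]). The final matrix gives, for each (i, j), the minimum total weight of any directed path from i to j (possibly empty when i = j).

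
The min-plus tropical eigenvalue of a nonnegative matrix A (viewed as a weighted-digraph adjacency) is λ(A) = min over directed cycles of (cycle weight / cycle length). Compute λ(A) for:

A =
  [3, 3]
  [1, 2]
λ(A) = 2

Enumerate directed cycles and compute their means (weight / length). Sample:
  cycle 0 → 0: weight = 3, length = 1, mean = 3/1 ≈ 3.000
  cycle 1 → 1: weight = 2, length = 1, mean = 2/1 ≈ 2.000
  cycle 0 → 1 → 0: weight = 4, length = 2, mean = 4/2 ≈ 2.000
  cycle 1 → 0 → 1: weight = 4, length = 2, mean = 4/2 ≈ 2.000
Minimum mean = 2.000, attained e.g. along the cycle 1 → 1 with weight 2 and length 1. So λ(A) = 2/1 = 2.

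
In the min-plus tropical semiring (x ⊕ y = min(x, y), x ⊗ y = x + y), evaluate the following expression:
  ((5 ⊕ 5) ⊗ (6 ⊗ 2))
((5 ⊕ 5) ⊗ (6 ⊗ 2)) = 13

Expand innermost to outermost. Recall ⊕ takes the minimum of its arguments and ⊗ takes their sum. Working out the expression ((5 ⊕ 5) ⊗ (6 ⊗ 2)) gives 13.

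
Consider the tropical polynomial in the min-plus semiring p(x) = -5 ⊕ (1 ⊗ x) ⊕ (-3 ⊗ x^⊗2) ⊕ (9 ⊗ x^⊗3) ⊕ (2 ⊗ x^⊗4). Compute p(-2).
p(-2) = -7

A tropical monomial a ⊗ x^⊗i evaluates to a + i · x. Evaluating each term at x = -2:
  Term 0 contributes -5 + 0 · -2 = -5
  Term 1 contributes 1 + 1 · -2 = -1
  Term 2 contributes -3 + 2 · -2 = -7
  Term 3 contributes 9 + 3 · -2 = 3
  Term 4 contributes 2 + 4 · -2 = -6
p(-2) = ⊕ of these = min[-5, -1, -7, 3, -6] = -7.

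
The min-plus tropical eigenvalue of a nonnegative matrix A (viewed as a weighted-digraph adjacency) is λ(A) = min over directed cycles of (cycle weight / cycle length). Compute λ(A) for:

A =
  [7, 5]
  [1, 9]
λ(A) = 3

Enumerate directed cycles and compute their means (weight / length). Sample:
  cycle 0 → 0: weight = 7, length = 1, mean = 7/1 ≈ 7.000
  cycle 1 → 1: weight = 9, length = 1, mean = 9/1 ≈ 9.000
  cycle 0 → 1 → 0: weight = 6, length = 2, mean = 6/2 ≈ 3.000
  cycle 1 → 0 → 1: weight = 6, length = 2, mean = 6/2 ≈ 3.000
Minimum mean = 3.000, attained e.g. along the cycle 0 → 1 → 0 with weight 6 and length 2. So λ(A) = 6/2 = 3.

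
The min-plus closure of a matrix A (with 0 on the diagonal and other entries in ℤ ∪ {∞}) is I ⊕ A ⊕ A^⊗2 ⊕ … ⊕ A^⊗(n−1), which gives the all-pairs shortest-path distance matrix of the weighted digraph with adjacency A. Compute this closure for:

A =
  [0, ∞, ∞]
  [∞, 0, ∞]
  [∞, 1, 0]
Closure =
  [0, ∞, ∞]
  [∞, 0, ∞]
  [∞, 1, 0]

This is the Floyd-Warshall all-pairs shortest-path computation. For each intermediate vertex k = 0, 1, …, 2, update dist[i][j] ← min(dist[i][j], dist[i][k] + dist[k][j]). The final matrix gives, for each (i, j), the minimum total weight of any directed path from i to j (possibly empty when i = j).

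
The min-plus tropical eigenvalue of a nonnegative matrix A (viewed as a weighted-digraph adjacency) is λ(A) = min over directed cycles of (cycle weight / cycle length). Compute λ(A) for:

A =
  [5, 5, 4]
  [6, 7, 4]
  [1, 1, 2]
λ(A) = 2

Enumerate directed cycles and compute their means (weight / length). Sample:
  cycle 0 → 0: weight = 5, length = 1, mean = 5/1 ≈ 5.000
  cycle 1 → 1: weight = 7, length = 1, mean = 7/1 ≈ 7.000
  cycle 2 → 2: weight = 2, length = 1, mean = 2/1 ≈ 2.000
  cycle 0 → 1 → 0: weight = 11, length = 2, mean = 11/2 ≈ 5.500
  cycle 0 → 2 → 0: weight = 5, length = 2, mean = 5/2 ≈ 2.500
  cycle 1 → 0 → 1: weight = 11, length = 2, mean = 11/2 ≈ 5.500
Minimum mean = 2.000, attained e.g. along the cycle 2 → 2 with weight 2 and length 1. So λ(A) = 2/1 = 2.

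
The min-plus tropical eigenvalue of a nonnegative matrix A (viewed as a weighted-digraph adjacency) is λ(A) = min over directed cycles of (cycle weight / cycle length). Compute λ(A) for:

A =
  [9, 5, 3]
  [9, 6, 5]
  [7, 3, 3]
λ(A) = 3

Enumerate directed cycles and compute their means (weight / length). Sample:
  cycle 0 → 0: weight = 9, length = 1, mean = 9/1 ≈ 9.000
  cycle 1 → 1: weight = 6, length = 1, mean = 6/1 ≈ 6.000
  cycle 2 → 2: weight = 3, length = 1, mean = 3/1 ≈ 3.000
  cycle 0 → 1 → 0: weight = 14, length = 2, mean = 14/2 ≈ 7.000
  cycle 0 → 2 → 0: weight = 10, length = 2, mean = 10/2 ≈ 5.000
  cycle 1 → 0 → 1: weight = 14, length = 2, mean = 14/2 ≈ 7.000
Minimum mean = 3.000, attained e.g. along the cycle 2 → 2 with weight 3 and length 1. So λ(A) = 3/1 = 3.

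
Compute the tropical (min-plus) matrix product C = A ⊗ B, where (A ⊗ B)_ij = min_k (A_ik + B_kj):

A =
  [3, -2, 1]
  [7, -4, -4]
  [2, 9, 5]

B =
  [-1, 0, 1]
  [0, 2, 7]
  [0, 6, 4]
A ⊗ B =
  [-2, 0, 4]
  [-4, -2, 0]
  [1, 2, 3]

Apply the min-plus product entry-by-entry:
  C[0][0] = min over k of (A[0][0] + B[0][0] = 3 + -1 = 2, A[0][1] + B[1][0] = -2 + 0 = -2, A[0][2] + B[2][0] = 1 + 0 = 1) = -2 (attained at k = 1)
  C[0][1] = min over k of (A[0][0] + B[0][1] = 3 + 0 = 3, A[0][1] + B[1][1] = -2 + 2 = 0, A[0][2] + B[2][1] = 1 + 6 = 7) = 0 (attained at k = 1)
  C[0][2] = min over k of (A[0][0] + B[0][2] = 3 + 1 = 4, A[0][1] + B[1][2] = -2 + 7 = 5, A[0][2] + B[2][2] = 1 + 4 = 5) = 4 (attained at k = 0)
  C[1][0] = min over k of (A[1][0] + B[0][0] = 7 + -1 = 6, A[1][1] + B[1][0] = -4 + 0 = -4, A[1][2] + B[2][0] = -4 + 0 = -4) = -4 (attained at k = 1)
  C[1][1] = min over k of (A[1][0] + B[0][1] = 7 + 0 = 7, A[1][1] + B[1][1] = -4 + 2 = -2, A[1][2] + B[2][1] = -4 + 6 = 2) = -2 (attained at k = 1)
  C[1][2] = min over k of (A[1][0] + B[0][2] = 7 + 1 = 8, A[1][1] + B[1][2] = -4 + 7 = 3, A[1][2] + B[2][2] = -4 + 4 = 0) = 0 (attained at k = 2)
  C[2][0] = min over k of (A[2][0] + B[0][0] = 2 + -1 = 1, A[2][1] + B[1][0] = 9 + 0 = 9, A[2][2] + B[2][0] = 5 + 0 = 5) = 1 (attained at k = 0)
  C[2][1] = min over k of (A[2][0] + B[0][1] = 2 + 0 = 2, A[2][1] + B[1][1] = 9 + 2 = 11, A[2][2] + B[2][1] = 5 + 6 = 11) = 2 (attained at k = 0)
  C[2][2] = min over k of (A[2][0] + B[0][2] = 2 + 1 = 3, A[2][1] + B[1][2] = 9 + 7 = 16, A[2][2] + B[2][2] = 5 + 4 = 9) = 3 (attained at k = 0)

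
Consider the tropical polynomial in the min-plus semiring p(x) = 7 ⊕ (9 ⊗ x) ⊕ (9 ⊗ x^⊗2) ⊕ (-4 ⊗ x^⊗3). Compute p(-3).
p(-3) = -13

A tropical monomial a ⊗ x^⊗i evaluates to a + i · x. Evaluating each term at x = -3:
  Term 0 contributes 7 + 0 · -3 = 7
  Term 1 contributes 9 + 1 · -3 = 6
  Term 2 contributes 9 + 2 · -3 = 3
  Term 3 contributes -4 + 3 · -3 = -13
p(-3) = ⊕ of these = min[7, 6, 3, -13] = -13.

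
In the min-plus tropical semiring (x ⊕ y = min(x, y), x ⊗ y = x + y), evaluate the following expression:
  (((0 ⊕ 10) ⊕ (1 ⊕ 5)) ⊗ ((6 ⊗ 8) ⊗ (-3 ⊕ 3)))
(((0 ⊕ 10) ⊕ (1 ⊕ 5)) ⊗ ((6 ⊗ 8) ⊗ (-3 ⊕ 3))) = 11

Expand innermost to outermost. Recall ⊕ takes the minimum of its arguments and ⊗ takes their sum. Working out the expression (((0 ⊕ 10) ⊕ (1 ⊕ 5)) ⊗ ((6 ⊗ 8) ⊗ (-3 ⊕ 3))) gives 11.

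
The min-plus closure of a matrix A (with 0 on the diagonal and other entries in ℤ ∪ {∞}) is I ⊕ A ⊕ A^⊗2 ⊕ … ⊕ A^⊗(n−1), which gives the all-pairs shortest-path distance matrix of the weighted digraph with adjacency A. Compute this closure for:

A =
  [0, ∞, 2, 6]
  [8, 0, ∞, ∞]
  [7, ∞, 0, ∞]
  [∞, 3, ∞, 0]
Closure =
  [0, 9, 2, 6]
  [8, 0, 10, 14]
  [7, 16, 0, 13]
  [11, 3, 13, 0]

This is the Floyd-Warshall all-pairs shortest-path computation. For each intermediate vertex k = 0, 1, …, 3, update dist[i][j] ← min(dist[i][j], dist[i][k] + dist[k][j]). The final matrix gives, for each (i, j), the minimum total weight of any directed path from i to j (possibly empty when i = j).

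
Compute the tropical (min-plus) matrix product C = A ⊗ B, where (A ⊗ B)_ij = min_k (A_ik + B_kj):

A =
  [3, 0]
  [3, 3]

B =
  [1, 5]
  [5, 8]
A ⊗ B =
  [4, 8]
  [4, 8]

Apply the min-plus product entry-by-entry:
  C[0][0] = min over k of (A[0][0] + B[0][0] = 3 + 1 = 4, A[0][1] + B[1][0] = 0 + 5 = 5) = 4 (attained at k = 0)
  C[0][1] = min over k of (A[0][0] + B[0][1] = 3 + 5 = 8, A[0][1] + B[1][1] = 0 + 8 = 8) = 8 (attained at k = 0)
  C[1][0] = min over k of (A[1][0] + B[0][0] = 3 + 1 = 4, A[1][1] + B[1][0] = 3 + 5 = 8) = 4 (attained at k = 0)
  C[1][1] = min over k of (A[1][0] + B[0][1] = 3 + 5 = 8, A[1][1] + B[1][1] = 3 + 8 = 11) = 8 (attained at k = 0)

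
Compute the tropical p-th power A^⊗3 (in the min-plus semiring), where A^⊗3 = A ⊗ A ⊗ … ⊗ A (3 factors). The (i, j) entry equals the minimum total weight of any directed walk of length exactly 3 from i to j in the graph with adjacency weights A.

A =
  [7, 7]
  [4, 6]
A^⊗3 =
  [17, 18]
  [15, 17]

Each entry (A^⊗3)_ij equals the minimum over all length-3 walks i = v_0 → v_1 → … → v_3 = j of Σ_t A[v_t][v_{t+1}]. For example, for (i, j) = (0, 1) we minimise over 4 possible intermediate vertex sequences; the minimum is 18, attained along the walk 0 → 1 → 0 → 1.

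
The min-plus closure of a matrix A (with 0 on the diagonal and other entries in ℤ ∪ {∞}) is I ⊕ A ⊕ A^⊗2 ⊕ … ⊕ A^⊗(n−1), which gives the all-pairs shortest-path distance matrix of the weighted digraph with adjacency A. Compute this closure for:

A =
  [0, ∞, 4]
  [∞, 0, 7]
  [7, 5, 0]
Closure =
  [0, 9, 4]
  [14, 0, 7]
  [7, 5, 0]

This is the Floyd-Warshall all-pairs shortest-path computation. For each intermediate vertex k = 0, 1, …, 2, update dist[i][j] ← min(dist[i][j], dist[i][k] + dist[k][j]). The final matrix gives, for each (i, j), the minimum total weight of any directed path from i to j (possibly empty when i = j).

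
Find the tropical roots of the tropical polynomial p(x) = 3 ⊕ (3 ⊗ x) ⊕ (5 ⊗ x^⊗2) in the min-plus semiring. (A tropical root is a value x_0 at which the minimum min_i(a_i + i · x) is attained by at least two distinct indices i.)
Roots: {-2, 0}

Each tropical root is a break point of the lower envelope of the lines y = a_i + i · x (there are 3 lines, with slopes 0, 1, ..., 2). Only the lines that attain the minimum somewhere contribute to roots; other lines are dominated. Here the surviving (envelope) indices are i = 2, i = 1, i = 0.
Intersections between consecutive envelope lines give the roots: for adjacent envelope indices i < j the intersection is x = (a_i − a_j) / (j − i). Reading off the sorted break points: {-2, 0}.
Verification: at each break x_0, at least two indices attain the minimum of min_i(a_i + i · x_0).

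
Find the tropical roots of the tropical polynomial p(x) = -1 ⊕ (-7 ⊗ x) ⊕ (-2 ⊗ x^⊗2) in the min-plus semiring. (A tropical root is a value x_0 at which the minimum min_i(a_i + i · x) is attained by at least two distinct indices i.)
Roots: {-5, 6}

Each tropical root is a break point of the lower envelope of the lines y = a_i + i · x (there are 3 lines, with slopes 0, 1, ..., 2). Only the lines that attain the minimum somewhere contribute to roots; other lines are dominated. Here the surviving (envelope) indices are i = 2, i = 1, i = 0.
Intersections between consecutive envelope lines give the roots: for adjacent envelope indices i < j the intersection is x = (a_i − a_j) / (j − i). Reading off the sorted break points: {-5, 6}.
Verification: at each break x_0, at least two indices attain the minimum of min_i(a_i + i · x_0).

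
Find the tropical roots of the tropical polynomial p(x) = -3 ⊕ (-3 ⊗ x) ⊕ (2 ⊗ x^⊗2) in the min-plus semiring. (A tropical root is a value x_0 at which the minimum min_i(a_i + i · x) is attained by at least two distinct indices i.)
Roots: {-5, 0}

Each tropical root is a break point of the lower envelope of the lines y = a_i + i · x (there are 3 lines, with slopes 0, 1, ..., 2). Only the lines that attain the minimum somewhere contribute to roots; other lines are dominated. Here the surviving (envelope) indices are i = 2, i = 1, i = 0.
Intersections between consecutive envelope lines give the roots: for adjacent envelope indices i < j the intersection is x = (a_i − a_j) / (j − i). Reading off the sorted break points: {-5, 0}.
Verification: at each break x_0, at least two indices attain the minimum of min_i(a_i + i · x_0).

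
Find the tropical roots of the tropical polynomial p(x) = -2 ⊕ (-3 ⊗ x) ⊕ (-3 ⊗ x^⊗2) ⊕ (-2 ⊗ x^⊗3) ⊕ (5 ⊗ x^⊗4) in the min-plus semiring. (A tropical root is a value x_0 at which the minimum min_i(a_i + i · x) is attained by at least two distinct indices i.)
Roots: {-7, -1, 0, 1}

Each tropical root is a break point of the lower envelope of the lines y = a_i + i · x (there are 5 lines, with slopes 0, 1, ..., 4). Only the lines that attain the minimum somewhere contribute to roots; other lines are dominated. Here the surviving (envelope) indices are i = 4, i = 3, i = 2, i = 1, i = 0.
Intersections between consecutive envelope lines give the roots: for adjacent envelope indices i < j the intersection is x = (a_i − a_j) / (j − i). Reading off the sorted break points: {-7, -1, 0, 1}.
Verification: at each break x_0, at least two indices attain the minimum of min_i(a_i + i · x_0).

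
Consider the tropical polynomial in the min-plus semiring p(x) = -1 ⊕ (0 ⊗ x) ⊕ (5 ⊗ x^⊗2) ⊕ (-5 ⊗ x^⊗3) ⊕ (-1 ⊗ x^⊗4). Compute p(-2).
p(-2) = -11

A tropical monomial a ⊗ x^⊗i evaluates to a + i · x. Evaluating each term at x = -2:
  Term 0 contributes -1 + 0 · -2 = -1
  Term 1 contributes 0 + 1 · -2 = -2
  Term 2 contributes 5 + 2 · -2 = 1
  Term 3 contributes -5 + 3 · -2 = -11
  Term 4 contributes -1 + 4 · -2 = -9
p(-2) = ⊕ of these = min[-1, -2, 1, -11, -9] = -11.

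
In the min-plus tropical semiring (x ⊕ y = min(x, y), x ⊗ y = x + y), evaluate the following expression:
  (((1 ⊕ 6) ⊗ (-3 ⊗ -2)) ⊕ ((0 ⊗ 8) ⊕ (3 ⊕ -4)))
(((1 ⊕ 6) ⊗ (-3 ⊗ -2)) ⊕ ((0 ⊗ 8) ⊕ (3 ⊕ -4))) = -4

Expand innermost to outermost. Recall ⊕ takes the minimum of its arguments and ⊗ takes their sum. Working out the expression (((1 ⊕ 6) ⊗ (-3 ⊗ -2)) ⊕ ((0 ⊗ 8) ⊕ (3 ⊕ -4))) gives -4.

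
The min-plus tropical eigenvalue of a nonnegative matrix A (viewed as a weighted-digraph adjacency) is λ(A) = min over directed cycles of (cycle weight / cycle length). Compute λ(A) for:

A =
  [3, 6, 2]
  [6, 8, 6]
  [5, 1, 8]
λ(A) = 3

Enumerate directed cycles and compute their means (weight / length). Sample:
  cycle 0 → 0: weight = 3, length = 1, mean = 3/1 ≈ 3.000
  cycle 1 → 1: weight = 8, length = 1, mean = 8/1 ≈ 8.000
  cycle 2 → 2: weight = 8, length = 1, mean = 8/1 ≈ 8.000
  cycle 0 → 1 → 0: weight = 12, length = 2, mean = 12/2 ≈ 6.000
  cycle 0 → 2 → 0: weight = 7, length = 2, mean = 7/2 ≈ 3.500
  cycle 1 → 0 → 1: weight = 12, length = 2, mean = 12/2 ≈ 6.000
Minimum mean = 3.000, attained e.g. along the cycle 0 → 0 with weight 3 and length 1. So λ(A) = 3/1 = 3.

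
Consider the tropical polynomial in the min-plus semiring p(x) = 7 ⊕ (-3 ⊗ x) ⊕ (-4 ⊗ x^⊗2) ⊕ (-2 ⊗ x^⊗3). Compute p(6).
p(6) = 3

A tropical monomial a ⊗ x^⊗i evaluates to a + i · x. Evaluating each term at x = 6:
  Term 0 contributes 7 + 0 · 6 = 7
  Term 1 contributes -3 + 1 · 6 = 3
  Term 2 contributes -4 + 2 · 6 = 8
  Term 3 contributes -2 + 3 · 6 = 16
p(6) = ⊕ of these = min[7, 3, 8, 16] = 3.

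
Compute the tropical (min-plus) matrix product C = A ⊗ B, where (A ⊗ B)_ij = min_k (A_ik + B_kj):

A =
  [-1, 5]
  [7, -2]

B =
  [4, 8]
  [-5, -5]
A ⊗ B =
  [0, 0]
  [-7, -7]

Apply the min-plus product entry-by-entry:
  C[0][0] = min over k of (A[0][0] + B[0][0] = -1 + 4 = 3, A[0][1] + B[1][0] = 5 + -5 = 0) = 0 (attained at k = 1)
  C[0][1] = min over k of (A[0][0] + B[0][1] = -1 + 8 = 7, A[0][1] + B[1][1] = 5 + -5 = 0) = 0 (attained at k = 1)
  C[1][0] = min over k of (A[1][0] + B[0][0] = 7 + 4 = 11, A[1][1] + B[1][0] = -2 + -5 = -7) = -7 (attained at k = 1)
  C[1][1] = min over k of (A[1][0] + B[0][1] = 7 + 8 = 15, A[1][1] + B[1][1] = -2 + -5 = -7) = -7 (attained at k = 1)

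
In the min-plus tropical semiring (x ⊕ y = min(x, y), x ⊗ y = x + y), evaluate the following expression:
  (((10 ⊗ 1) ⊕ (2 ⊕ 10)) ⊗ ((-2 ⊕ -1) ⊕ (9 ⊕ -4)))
(((10 ⊗ 1) ⊕ (2 ⊕ 10)) ⊗ ((-2 ⊕ -1) ⊕ (9 ⊕ -4))) = -2

Expand innermost to outermost. Recall ⊕ takes the minimum of its arguments and ⊗ takes their sum. Working out the expression (((10 ⊗ 1) ⊕ (2 ⊕ 10)) ⊗ ((-2 ⊕ -1) ⊕ (9 ⊕ -4))) gives -2.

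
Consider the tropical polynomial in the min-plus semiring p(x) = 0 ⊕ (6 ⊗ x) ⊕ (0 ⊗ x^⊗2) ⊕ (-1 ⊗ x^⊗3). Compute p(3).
p(3) = 0

A tropical monomial a ⊗ x^⊗i evaluates to a + i · x. Evaluating each term at x = 3:
  Term 0 contributes 0 + 0 · 3 = 0
  Term 1 contributes 6 + 1 · 3 = 9
  Term 2 contributes 0 + 2 · 3 = 6
  Term 3 contributes -1 + 3 · 3 = 8
p(3) = ⊕ of these = min[0, 9, 6, 8] = 0.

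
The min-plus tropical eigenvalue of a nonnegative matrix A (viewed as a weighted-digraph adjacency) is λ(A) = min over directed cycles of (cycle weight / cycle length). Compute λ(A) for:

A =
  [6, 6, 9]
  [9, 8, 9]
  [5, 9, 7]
λ(A) = 6

Enumerate directed cycles and compute their means (weight / length). Sample:
  cycle 0 → 0: weight = 6, length = 1, mean = 6/1 ≈ 6.000
  cycle 1 → 1: weight = 8, length = 1, mean = 8/1 ≈ 8.000
  cycle 2 → 2: weight = 7, length = 1, mean = 7/1 ≈ 7.000
  cycle 0 → 1 → 0: weight = 15, length = 2, mean = 15/2 ≈ 7.500
  cycle 0 → 2 → 0: weight = 14, length = 2, mean = 14/2 ≈ 7.000
  cycle 1 → 0 → 1: weight = 15, length = 2, mean = 15/2 ≈ 7.500
Minimum mean = 6.000, attained e.g. along the cycle 0 → 0 with weight 6 and length 1. So λ(A) = 6/1 = 6.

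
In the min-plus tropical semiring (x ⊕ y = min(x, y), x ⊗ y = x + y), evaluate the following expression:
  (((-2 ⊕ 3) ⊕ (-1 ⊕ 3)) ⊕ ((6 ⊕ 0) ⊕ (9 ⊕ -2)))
(((-2 ⊕ 3) ⊕ (-1 ⊕ 3)) ⊕ ((6 ⊕ 0) ⊕ (9 ⊕ -2))) = -2

Expand innermost to outermost. Recall ⊕ takes the minimum of its arguments and ⊗ takes their sum. Working out the expression (((-2 ⊕ 3) ⊕ (-1 ⊕ 3)) ⊕ ((6 ⊕ 0) ⊕ (9 ⊕ -2))) gives -2.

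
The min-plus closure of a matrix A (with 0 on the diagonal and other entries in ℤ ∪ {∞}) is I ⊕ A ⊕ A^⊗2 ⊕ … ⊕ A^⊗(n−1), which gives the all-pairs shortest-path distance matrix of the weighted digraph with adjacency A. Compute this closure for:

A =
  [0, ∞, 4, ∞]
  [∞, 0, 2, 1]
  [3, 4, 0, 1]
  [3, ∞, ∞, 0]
Closure =
  [0, 8, 4, 5]
  [4, 0, 2, 1]
  [3, 4, 0, 1]
  [3, 11, 7, 0]

This is the Floyd-Warshall all-pairs shortest-path computation. For each intermediate vertex k = 0, 1, …, 3, update dist[i][j] ← min(dist[i][j], dist[i][k] + dist[k][j]). The final matrix gives, for each (i, j), the minimum total weight of any directed path from i to j (possibly empty when i = j).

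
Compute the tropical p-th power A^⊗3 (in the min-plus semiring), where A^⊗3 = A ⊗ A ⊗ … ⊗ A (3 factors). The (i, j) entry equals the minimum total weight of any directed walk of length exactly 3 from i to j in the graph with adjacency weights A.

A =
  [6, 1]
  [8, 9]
A^⊗3 =
  [15, 10]
  [17, 15]

Each entry (A^⊗3)_ij equals the minimum over all length-3 walks i = v_0 → v_1 → … → v_3 = j of Σ_t A[v_t][v_{t+1}]. For example, for (i, j) = (0, 1) we minimise over 4 possible intermediate vertex sequences; the minimum is 10, attained along the walk 0 → 1 → 0 → 1.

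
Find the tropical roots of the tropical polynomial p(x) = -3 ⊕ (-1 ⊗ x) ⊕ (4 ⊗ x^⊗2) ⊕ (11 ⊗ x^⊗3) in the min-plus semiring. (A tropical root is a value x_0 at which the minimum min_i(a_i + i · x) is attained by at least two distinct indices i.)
Roots: {-7, -5, -2}

Each tropical root is a break point of the lower envelope of the lines y = a_i + i · x (there are 4 lines, with slopes 0, 1, ..., 3). Only the lines that attain the minimum somewhere contribute to roots; other lines are dominated. Here the surviving (envelope) indices are i = 3, i = 2, i = 1, i = 0.
Intersections between consecutive envelope lines give the roots: for adjacent envelope indices i < j the intersection is x = (a_i − a_j) / (j − i). Reading off the sorted break points: {-7, -5, -2}.
Verification: at each break x_0, at least two indices attain the minimum of min_i(a_i + i · x_0).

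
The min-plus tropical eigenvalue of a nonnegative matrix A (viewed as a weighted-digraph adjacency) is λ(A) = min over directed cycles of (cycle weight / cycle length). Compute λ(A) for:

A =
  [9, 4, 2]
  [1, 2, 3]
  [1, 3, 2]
λ(A) = 3/2

Enumerate directed cycles and compute their means (weight / length). Sample:
  cycle 0 → 0: weight = 9, length = 1, mean = 9/1 ≈ 9.000
  cycle 1 → 1: weight = 2, length = 1, mean = 2/1 ≈ 2.000
  cycle 2 → 2: weight = 2, length = 1, mean = 2/1 ≈ 2.000
  cycle 0 → 1 → 0: weight = 5, length = 2, mean = 5/2 ≈ 2.500
  cycle 0 → 2 → 0: weight = 3, length = 2, mean = 3/2 ≈ 1.500
  cycle 1 → 0 → 1: weight = 5, length = 2, mean = 5/2 ≈ 2.500
Minimum mean = 1.500, attained e.g. along the cycle 0 → 2 → 0 with weight 3 and length 2. So λ(A) = 3/2 = 3/2.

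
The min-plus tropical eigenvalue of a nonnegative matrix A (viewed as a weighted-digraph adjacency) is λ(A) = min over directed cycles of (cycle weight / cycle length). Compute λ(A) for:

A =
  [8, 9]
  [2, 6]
λ(A) = 11/2

Enumerate directed cycles and compute their means (weight / length). Sample:
  cycle 0 → 0: weight = 8, length = 1, mean = 8/1 ≈ 8.000
  cycle 1 → 1: weight = 6, length = 1, mean = 6/1 ≈ 6.000
  cycle 0 → 1 → 0: weight = 11, length = 2, mean = 11/2 ≈ 5.500
  cycle 1 → 0 → 1: weight = 11, length = 2, mean = 11/2 ≈ 5.500
Minimum mean = 5.500, attained e.g. along the cycle 0 → 1 → 0 with weight 11 and length 2. So λ(A) = 11/2 = 11/2.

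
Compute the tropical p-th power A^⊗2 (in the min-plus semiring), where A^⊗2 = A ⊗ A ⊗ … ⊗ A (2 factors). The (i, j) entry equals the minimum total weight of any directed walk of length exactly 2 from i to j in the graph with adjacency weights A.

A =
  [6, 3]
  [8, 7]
A^⊗2 =
  [11, 9]
  [14, 11]

Each entry (A^⊗2)_ij equals the minimum over all length-2 walks i = v_0 → v_1 → … → v_2 = j of Σ_t A[v_t][v_{t+1}]. For example, for (i, j) = (0, 1) we minimise over 2 possible intermediate vertex sequences; the minimum is 9, attained along the walk 0 → 0 → 1.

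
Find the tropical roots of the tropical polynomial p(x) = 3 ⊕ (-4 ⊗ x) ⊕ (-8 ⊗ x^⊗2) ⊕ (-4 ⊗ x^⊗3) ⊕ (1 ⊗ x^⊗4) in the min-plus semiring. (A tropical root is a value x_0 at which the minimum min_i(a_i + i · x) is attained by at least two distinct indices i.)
Roots: {-5, -4, 4, 7}

Each tropical root is a break point of the lower envelope of the lines y = a_i + i · x (there are 5 lines, with slopes 0, 1, ..., 4). Only the lines that attain the minimum somewhere contribute to roots; other lines are dominated. Here the surviving (envelope) indices are i = 4, i = 3, i = 2, i = 1, i = 0.
Intersections between consecutive envelope lines give the roots: for adjacent envelope indices i < j the intersection is x = (a_i − a_j) / (j − i). Reading off the sorted break points: {-5, -4, 4, 7}.
Verification: at each break x_0, at least two indices attain the minimum of min_i(a_i + i · x_0).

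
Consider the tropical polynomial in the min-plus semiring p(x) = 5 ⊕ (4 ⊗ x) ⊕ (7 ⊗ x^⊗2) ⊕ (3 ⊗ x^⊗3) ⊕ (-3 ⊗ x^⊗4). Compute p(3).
p(3) = 5

A tropical monomial a ⊗ x^⊗i evaluates to a + i · x. Evaluating each term at x = 3:
  Term 0 contributes 5 + 0 · 3 = 5
  Term 1 contributes 4 + 1 · 3 = 7
  Term 2 contributes 7 + 2 · 3 = 13
  Term 3 contributes 3 + 3 · 3 = 12
  Term 4 contributes -3 + 4 · 3 = 9
p(3) = ⊕ of these = min[5, 7, 13, 12, 9] = 5.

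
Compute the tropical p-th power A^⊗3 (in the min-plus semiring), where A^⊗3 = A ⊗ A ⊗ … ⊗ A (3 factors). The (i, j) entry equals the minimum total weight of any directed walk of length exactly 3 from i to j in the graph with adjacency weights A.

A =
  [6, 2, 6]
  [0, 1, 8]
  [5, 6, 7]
A^⊗3 =
  [3, 4, 8]
  [2, 3, 7]
  [7, 8, 12]

Each entry (A^⊗3)_ij equals the minimum over all length-3 walks i = v_0 → v_1 → … → v_3 = j of Σ_t A[v_t][v_{t+1}]. For example, for (i, j) = (0, 2) we minimise over 9 possible intermediate vertex sequences; the minimum is 8, attained along the walk 0 → 1 → 0 → 2.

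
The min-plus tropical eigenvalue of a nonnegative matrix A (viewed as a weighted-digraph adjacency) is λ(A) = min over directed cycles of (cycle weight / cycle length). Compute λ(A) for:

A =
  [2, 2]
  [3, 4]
λ(A) = 2

Enumerate directed cycles and compute their means (weight / length). Sample:
  cycle 0 → 0: weight = 2, length = 1, mean = 2/1 ≈ 2.000
  cycle 1 → 1: weight = 4, length = 1, mean = 4/1 ≈ 4.000
  cycle 0 → 1 → 0: weight = 5, length = 2, mean = 5/2 ≈ 2.500
  cycle 1 → 0 → 1: weight = 5, length = 2, mean = 5/2 ≈ 2.500
Minimum mean = 2.000, attained e.g. along the cycle 0 → 0 with weight 2 and length 1. So λ(A) = 2/1 = 2.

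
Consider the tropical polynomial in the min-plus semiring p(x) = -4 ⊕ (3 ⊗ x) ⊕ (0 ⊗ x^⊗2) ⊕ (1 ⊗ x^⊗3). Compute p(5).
p(5) = -4

A tropical monomial a ⊗ x^⊗i evaluates to a + i · x. Evaluating each term at x = 5:
  Term 0 contributes -4 + 0 · 5 = -4
  Term 1 contributes 3 + 1 · 5 = 8
  Term 2 contributes 0 + 2 · 5 = 10
  Term 3 contributes 1 + 3 · 5 = 16
p(5) = ⊕ of these = min[-4, 8, 10, 16] = -4.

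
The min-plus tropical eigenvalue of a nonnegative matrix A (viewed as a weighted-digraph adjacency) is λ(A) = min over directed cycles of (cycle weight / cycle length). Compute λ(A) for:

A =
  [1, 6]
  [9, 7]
λ(A) = 1

Enumerate directed cycles and compute their means (weight / length). Sample:
  cycle 0 → 0: weight = 1, length = 1, mean = 1/1 ≈ 1.000
  cycle 1 → 1: weight = 7, length = 1, mean = 7/1 ≈ 7.000
  cycle 0 → 1 → 0: weight = 15, length = 2, mean = 15/2 ≈ 7.500
  cycle 1 → 0 → 1: weight = 15, length = 2, mean = 15/2 ≈ 7.500
Minimum mean = 1.000, attained e.g. along the cycle 0 → 0 with weight 1 and length 1. So λ(A) = 1/1 = 1.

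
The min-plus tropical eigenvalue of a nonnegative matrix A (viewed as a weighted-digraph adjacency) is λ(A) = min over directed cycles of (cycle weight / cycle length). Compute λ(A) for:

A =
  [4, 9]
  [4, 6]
λ(A) = 4

Enumerate directed cycles and compute their means (weight / length). Sample:
  cycle 0 → 0: weight = 4, length = 1, mean = 4/1 ≈ 4.000
  cycle 1 → 1: weight = 6, length = 1, mean = 6/1 ≈ 6.000
  cycle 0 → 1 → 0: weight = 13, length = 2, mean = 13/2 ≈ 6.500
  cycle 1 → 0 → 1: weight = 13, length = 2, mean = 13/2 ≈ 6.500
Minimum mean = 4.000, attained e.g. along the cycle 0 → 0 with weight 4 and length 1. So λ(A) = 4/1 = 4.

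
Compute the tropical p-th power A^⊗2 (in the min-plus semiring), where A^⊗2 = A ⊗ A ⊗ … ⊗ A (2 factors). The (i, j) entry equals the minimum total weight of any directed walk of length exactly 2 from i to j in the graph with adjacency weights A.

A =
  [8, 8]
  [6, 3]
A^⊗2 =
  [14, 11]
  [9, 6]

Each entry (A^⊗2)_ij equals the minimum over all length-2 walks i = v_0 → v_1 → … → v_2 = j of Σ_t A[v_t][v_{t+1}]. For example, for (i, j) = (0, 1) we minimise over 2 possible intermediate vertex sequences; the minimum is 11, attained along the walk 0 → 1 → 1.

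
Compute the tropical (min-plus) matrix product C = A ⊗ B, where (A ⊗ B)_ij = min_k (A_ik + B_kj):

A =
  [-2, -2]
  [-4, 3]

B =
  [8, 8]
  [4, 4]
A ⊗ B =
  [2, 2]
  [4, 4]

Apply the min-plus product entry-by-entry:
  C[0][0] = min over k of (A[0][0] + B[0][0] = -2 + 8 = 6, A[0][1] + B[1][0] = -2 + 4 = 2) = 2 (attained at k = 1)
  C[0][1] = min over k of (A[0][0] + B[0][1] = -2 + 8 = 6, A[0][1] + B[1][1] = -2 + 4 = 2) = 2 (attained at k = 1)
  C[1][0] = min over k of (A[1][0] + B[0][0] = -4 + 8 = 4, A[1][1] + B[1][0] = 3 + 4 = 7) = 4 (attained at k = 0)
  C[1][1] = min over k of (A[1][0] + B[0][1] = -4 + 8 = 4, A[1][1] + B[1][1] = 3 + 4 = 7) = 4 (attained at k = 0)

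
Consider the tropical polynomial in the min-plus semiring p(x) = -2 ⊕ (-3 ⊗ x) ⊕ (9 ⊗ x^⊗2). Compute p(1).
p(1) = -2

A tropical monomial a ⊗ x^⊗i evaluates to a + i · x. Evaluating each term at x = 1:
  Term 0 contributes -2 + 0 · 1 = -2
  Term 1 contributes -3 + 1 · 1 = -2
  Term 2 contributes 9 + 2 · 1 = 11
p(1) = ⊕ of these = min[-2, -2, 11] = -2.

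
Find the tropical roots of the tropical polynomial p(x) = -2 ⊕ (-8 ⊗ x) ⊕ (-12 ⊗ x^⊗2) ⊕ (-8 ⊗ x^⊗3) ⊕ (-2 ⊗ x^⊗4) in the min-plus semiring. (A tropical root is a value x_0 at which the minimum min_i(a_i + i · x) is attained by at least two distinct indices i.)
Roots: {-6, -4, 4, 6}

Each tropical root is a break point of the lower envelope of the lines y = a_i + i · x (there are 5 lines, with slopes 0, 1, ..., 4). Only the lines that attain the minimum somewhere contribute to roots; other lines are dominated. Here the surviving (envelope) indices are i = 4, i = 3, i = 2, i = 1, i = 0.
Intersections between consecutive envelope lines give the roots: for adjacent envelope indices i < j the intersection is x = (a_i − a_j) / (j − i). Reading off the sorted break points: {-6, -4, 4, 6}.
Verification: at each break x_0, at least two indices attain the minimum of min_i(a_i + i · x_0).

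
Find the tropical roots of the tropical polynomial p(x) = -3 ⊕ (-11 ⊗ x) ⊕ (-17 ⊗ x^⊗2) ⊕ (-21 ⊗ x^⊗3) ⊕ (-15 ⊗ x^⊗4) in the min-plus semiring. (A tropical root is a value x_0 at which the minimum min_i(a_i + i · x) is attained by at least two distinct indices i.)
Roots: {-6, 4, 6, 8}

Each tropical root is a break point of the lower envelope of the lines y = a_i + i · x (there are 5 lines, with slopes 0, 1, ..., 4). Only the lines that attain the minimum somewhere contribute to roots; other lines are dominated. Here the surviving (envelope) indices are i = 4, i = 3, i = 2, i = 1, i = 0.
Intersections between consecutive envelope lines give the roots: for adjacent envelope indices i < j the intersection is x = (a_i − a_j) / (j − i). Reading off the sorted break points: {-6, 4, 6, 8}.
Verification: at each break x_0, at least two indices attain the minimum of min_i(a_i + i · x_0).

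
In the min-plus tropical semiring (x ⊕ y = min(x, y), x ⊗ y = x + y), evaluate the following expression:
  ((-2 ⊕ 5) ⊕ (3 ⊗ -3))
((-2 ⊕ 5) ⊕ (3 ⊗ -3)) = -2

Expand innermost to outermost. Recall ⊕ takes the minimum of its arguments and ⊗ takes their sum. Working out the expression ((-2 ⊕ 5) ⊕ (3 ⊗ -3)) gives -2.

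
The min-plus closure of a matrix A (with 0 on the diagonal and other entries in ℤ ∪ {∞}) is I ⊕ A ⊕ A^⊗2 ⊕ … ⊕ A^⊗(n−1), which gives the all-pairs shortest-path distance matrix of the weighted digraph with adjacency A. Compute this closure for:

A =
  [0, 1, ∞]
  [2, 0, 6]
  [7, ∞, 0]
Closure =
  [0, 1, 7]
  [2, 0, 6]
  [7, 8, 0]

This is the Floyd-Warshall all-pairs shortest-path computation. For each intermediate vertex k = 0, 1, …, 2, update dist[i][j] ← min(dist[i][j], dist[i][k] + dist[k][j]). The final matrix gives, for each (i, j), the minimum total weight of any directed path from i to j (possibly empty when i = j).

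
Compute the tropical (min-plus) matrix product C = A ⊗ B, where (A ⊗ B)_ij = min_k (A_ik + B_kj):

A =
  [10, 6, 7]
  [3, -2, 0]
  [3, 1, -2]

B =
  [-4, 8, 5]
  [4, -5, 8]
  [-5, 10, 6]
A ⊗ B =
  [2, 1, 13]
  [-5, -7, 6]
  [-7, -4, 4]

Apply the min-plus product entry-by-entry:
  C[0][0] = min over k of (A[0][0] + B[0][0] = 10 + -4 = 6, A[0][1] + B[1][0] = 6 + 4 = 10, A[0][2] + B[2][0] = 7 + -5 = 2) = 2 (attained at k = 2)
  C[0][1] = min over k of (A[0][0] + B[0][1] = 10 + 8 = 18, A[0][1] + B[1][1] = 6 + -5 = 1, A[0][2] + B[2][1] = 7 + 10 = 17) = 1 (attained at k = 1)
  C[0][2] = min over k of (A[0][0] + B[0][2] = 10 + 5 = 15, A[0][1] + B[1][2] = 6 + 8 = 14, A[0][2] + B[2][2] = 7 + 6 = 13) = 13 (attained at k = 2)
  C[1][0] = min over k of (A[1][0] + B[0][0] = 3 + -4 = -1, A[1][1] + B[1][0] = -2 + 4 = 2, A[1][2] + B[2][0] = 0 + -5 = -5) = -5 (attained at k = 2)
  C[1][1] = min over k of (A[1][0] + B[0][1] = 3 + 8 = 11, A[1][1] + B[1][1] = -2 + -5 = -7, A[1][2] + B[2][1] = 0 + 10 = 10) = -7 (attained at k = 1)
  C[1][2] = min over k of (A[1][0] + B[0][2] = 3 + 5 = 8, A[1][1] + B[1][2] = -2 + 8 = 6, A[1][2] + B[2][2] = 0 + 6 = 6) = 6 (attained at k = 1)
  C[2][0] = min over k of (A[2][0] + B[0][0] = 3 + -4 = -1, A[2][1] + B[1][0] = 1 + 4 = 5, A[2][2] + B[2][0] = -2 + -5 = -7) = -7 (attained at k = 2)
  C[2][1] = min over k of (A[2][0] + B[0][1] = 3 + 8 = 11, A[2][1] + B[1][1] = 1 + -5 = -4, A[2][2] + B[2][1] = -2 + 10 = 8) = -4 (attained at k = 1)
  C[2][2] = min over k of (A[2][0] + B[0][2] = 3 + 5 = 8, A[2][1] + B[1][2] = 1 + 8 = 9, A[2][2] + B[2][2] = -2 + 6 = 4) = 4 (attained at k = 2)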